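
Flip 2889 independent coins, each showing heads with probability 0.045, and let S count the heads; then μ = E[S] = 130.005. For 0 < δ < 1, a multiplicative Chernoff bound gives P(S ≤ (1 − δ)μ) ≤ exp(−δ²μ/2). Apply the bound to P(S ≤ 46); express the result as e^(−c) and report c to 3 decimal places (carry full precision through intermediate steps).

27.141

Write 46 = (1 − δ)μ, so δ = 1 − 46/130.005 = 0.6461675…
Then the exponent is δ²μ/2 = (μ − 46)²/(2μ) = 27.140649.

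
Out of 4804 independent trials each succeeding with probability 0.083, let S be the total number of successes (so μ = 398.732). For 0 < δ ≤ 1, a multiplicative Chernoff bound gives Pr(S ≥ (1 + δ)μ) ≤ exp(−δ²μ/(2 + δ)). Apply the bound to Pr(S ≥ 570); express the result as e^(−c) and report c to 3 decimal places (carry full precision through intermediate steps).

Write 570 = (1 + δ)μ, so δ = 570/398.732 − 1 = 0.4295316…
Then the exponent is δ²μ/(2 + δ) = (570 − μ)² / (μ·(2 + δ)) = 30.279507.

30.280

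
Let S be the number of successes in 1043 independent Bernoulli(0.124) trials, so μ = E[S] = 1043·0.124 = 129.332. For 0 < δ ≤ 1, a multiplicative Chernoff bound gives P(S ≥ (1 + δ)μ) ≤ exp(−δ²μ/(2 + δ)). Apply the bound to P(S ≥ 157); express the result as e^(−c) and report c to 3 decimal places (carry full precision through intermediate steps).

Write 157 = (1 + δ)μ, so δ = 157/129.332 − 1 = 0.21393…
Then the exponent is δ²μ/(2 + δ) = (157 − μ)² / (μ·(2 + δ)) = 2.673534.

2.674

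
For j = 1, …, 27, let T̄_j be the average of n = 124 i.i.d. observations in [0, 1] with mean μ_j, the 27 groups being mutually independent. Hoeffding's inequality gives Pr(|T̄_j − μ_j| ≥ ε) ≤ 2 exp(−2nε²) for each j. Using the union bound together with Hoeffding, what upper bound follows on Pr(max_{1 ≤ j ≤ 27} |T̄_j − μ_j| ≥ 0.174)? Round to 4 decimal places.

Per-experiment Hoeffding bound: 2·exp(−2·124·0.174²) = 2·exp(−7.50845) = 0.0010969.
Union bound over 27 events: 27·0.0010969 = 0.02962.

0.0296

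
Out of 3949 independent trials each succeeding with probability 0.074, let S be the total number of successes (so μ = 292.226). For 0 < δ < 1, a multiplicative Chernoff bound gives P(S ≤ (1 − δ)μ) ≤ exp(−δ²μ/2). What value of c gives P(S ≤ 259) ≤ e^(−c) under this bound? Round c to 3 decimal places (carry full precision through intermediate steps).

1.889

Write 259 = (1 − δ)μ, so δ = 1 − 259/292.226 = 0.1136997…
Then the exponent is δ²μ/2 = (μ − 259)²/(2μ) = 1.888893.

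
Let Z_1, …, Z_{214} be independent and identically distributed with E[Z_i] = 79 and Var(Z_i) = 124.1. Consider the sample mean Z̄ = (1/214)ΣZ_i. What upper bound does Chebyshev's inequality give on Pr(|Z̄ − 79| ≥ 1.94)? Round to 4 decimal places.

0.1541

Var(Z̄) = Var(Z_i)/n = 124.1/214 = 0.57991.
Chebyshev: Pr(|Z̄ − 79| ≥ 1.94) ≤ Var(Z̄)/(1.94)² = 124.1/(214·1.94²) = 0.1541.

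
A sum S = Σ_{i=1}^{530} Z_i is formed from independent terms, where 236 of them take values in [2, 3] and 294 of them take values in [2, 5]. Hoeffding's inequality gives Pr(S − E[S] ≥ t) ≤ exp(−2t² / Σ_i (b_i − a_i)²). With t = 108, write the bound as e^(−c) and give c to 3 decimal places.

Σ(b_i − a_i)² = 236·1² + 294·3² = 2882.
c = 2t² / 2882 = 2·108² / 2882 = 8.0944.

8.094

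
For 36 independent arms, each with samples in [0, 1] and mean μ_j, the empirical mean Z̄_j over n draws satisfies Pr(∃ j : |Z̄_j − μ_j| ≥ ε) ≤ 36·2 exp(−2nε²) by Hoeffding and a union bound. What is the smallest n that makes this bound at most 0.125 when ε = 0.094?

Need 2·36·exp(−2nε²) ≤ 0.125, i.e. exp(−2nε²) ≤ 0.125/72.
So 2nε² ≥ ln(72/0.125) = 6.356108.
Hence n ≥ 6.356108/(2·0.094²) = 359.671.
The smallest integer n is 360.

360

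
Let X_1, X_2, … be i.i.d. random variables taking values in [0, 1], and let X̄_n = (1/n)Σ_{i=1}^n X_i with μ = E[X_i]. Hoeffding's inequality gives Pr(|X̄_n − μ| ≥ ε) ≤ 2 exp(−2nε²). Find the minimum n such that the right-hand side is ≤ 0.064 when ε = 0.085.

239

Require 2·exp(−2nε²) ≤ 0.064, i.e. 2nε² ≥ ln(2/0.064) = 3.442019.
So n ≥ 3.442019 / (2·0.085²) = 238.202.
The smallest integer n is 239.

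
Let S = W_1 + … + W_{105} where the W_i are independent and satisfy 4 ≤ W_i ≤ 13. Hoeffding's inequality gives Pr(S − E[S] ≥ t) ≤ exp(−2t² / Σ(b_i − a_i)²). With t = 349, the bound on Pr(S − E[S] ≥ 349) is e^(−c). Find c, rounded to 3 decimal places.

Σ(b_i − a_i)² = 105·(9)² = 8505.
c = 2t²/8505 = 2·349²/8505 = 28.6422.

28.642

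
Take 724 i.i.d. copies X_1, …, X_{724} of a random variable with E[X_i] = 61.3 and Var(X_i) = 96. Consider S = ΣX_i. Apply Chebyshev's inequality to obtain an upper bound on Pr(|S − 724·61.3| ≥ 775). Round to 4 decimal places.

Var(S) = n·Var(X_i) = 724·96 = 69504.
Chebyshev: Pr(|S − 724·61.3| ≥ 775) ≤ Var(S)/775² = 69504/600625 = 0.1157.

0.1157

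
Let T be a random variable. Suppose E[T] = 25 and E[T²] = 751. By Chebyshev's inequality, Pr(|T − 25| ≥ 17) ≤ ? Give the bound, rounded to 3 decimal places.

Var(T) = E[T²] − (E[T])² = 751 − 625 = 126.
Chebyshev's inequality: Pr(|T − μ| ≥ t) ≤ Var(T)/t² = 126/289 = 0.4360.

0.436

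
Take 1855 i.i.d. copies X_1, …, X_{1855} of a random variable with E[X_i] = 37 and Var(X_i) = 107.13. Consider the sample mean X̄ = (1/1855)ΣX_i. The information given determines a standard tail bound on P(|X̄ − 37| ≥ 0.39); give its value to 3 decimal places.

With mean and variance of each term known, Chebyshev's inequality bounds the deviation of the sum (or sample mean).
Var(X̄) = Var(X_i)/n = 107.13/1855 = 0.057752.
Chebyshev: P(|X̄ − 37| ≥ 0.39) ≤ Var(X̄)/(0.39)² = 107.13/(1855·0.39²) = 0.3797.

0.380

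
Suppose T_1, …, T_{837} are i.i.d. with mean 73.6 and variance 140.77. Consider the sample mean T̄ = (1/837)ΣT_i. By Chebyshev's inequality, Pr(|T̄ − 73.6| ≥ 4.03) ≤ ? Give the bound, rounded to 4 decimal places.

Var(T̄) = Var(T_i)/n = 140.77/837 = 0.16818.
Chebyshev: Pr(|T̄ − 73.6| ≥ 4.03) ≤ Var(T̄)/(4.03)² = 140.77/(837·4.03²) = 0.0104.

0.0104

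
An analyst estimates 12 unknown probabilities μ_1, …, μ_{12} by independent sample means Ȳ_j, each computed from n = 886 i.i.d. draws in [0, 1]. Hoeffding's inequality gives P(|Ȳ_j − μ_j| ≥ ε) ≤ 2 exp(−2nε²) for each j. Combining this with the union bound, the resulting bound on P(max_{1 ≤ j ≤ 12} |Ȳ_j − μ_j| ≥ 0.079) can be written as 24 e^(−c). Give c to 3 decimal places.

Union bound over the 12 events: P(max_{1 ≤ j ≤ 12} |Ȳ_j − μ_j| ≥ 0.079) ≤ 12·2·exp(−2nε²) = 24 exp(−2·886·0.079²).
So c = 2·886·0.079² = 11.0591.

11.059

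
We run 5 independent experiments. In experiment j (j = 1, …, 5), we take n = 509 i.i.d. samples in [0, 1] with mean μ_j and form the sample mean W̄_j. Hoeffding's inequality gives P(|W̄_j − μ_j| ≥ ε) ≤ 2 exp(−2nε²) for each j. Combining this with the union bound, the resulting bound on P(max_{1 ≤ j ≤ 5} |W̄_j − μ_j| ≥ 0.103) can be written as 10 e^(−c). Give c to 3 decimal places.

Union bound over the 5 events: P(max_{1 ≤ j ≤ 5} |W̄_j − μ_j| ≥ 0.103) ≤ 5·2·exp(−2nε²) = 10 exp(−2·509·0.103²).
So c = 2·509·0.103² = 10.8000.

10.800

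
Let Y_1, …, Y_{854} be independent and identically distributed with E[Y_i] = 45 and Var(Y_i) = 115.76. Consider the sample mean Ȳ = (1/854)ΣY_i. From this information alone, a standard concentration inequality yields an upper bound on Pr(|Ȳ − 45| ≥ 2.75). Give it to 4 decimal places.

0.0179

With mean and variance of each term known, Chebyshev's inequality bounds the deviation of the sum (or sample mean).
Var(Ȳ) = Var(Y_i)/n = 115.76/854 = 0.13555.
Chebyshev: Pr(|Ȳ − 45| ≥ 2.75) ≤ Var(Ȳ)/(2.75)² = 115.76/(854·2.75²) = 0.0179.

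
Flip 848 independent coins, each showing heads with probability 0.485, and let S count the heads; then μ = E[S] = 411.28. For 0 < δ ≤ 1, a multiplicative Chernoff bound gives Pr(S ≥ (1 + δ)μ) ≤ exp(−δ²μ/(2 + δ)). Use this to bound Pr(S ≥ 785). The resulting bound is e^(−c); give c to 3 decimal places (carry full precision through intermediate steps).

116.751

Write 785 = (1 + δ)μ, so δ = 785/411.28 − 1 = 0.9086754…
Then the exponent is δ²μ/(2 + δ) = (785 − μ)² / (μ·(2 + δ)) = 116.750793.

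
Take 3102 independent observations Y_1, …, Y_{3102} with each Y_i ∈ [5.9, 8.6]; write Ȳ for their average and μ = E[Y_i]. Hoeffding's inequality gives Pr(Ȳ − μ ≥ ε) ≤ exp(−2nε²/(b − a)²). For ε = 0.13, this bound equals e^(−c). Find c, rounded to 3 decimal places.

c = 2nε²/(b − a)² = 2·3102·0.13² / 2.7² = 14.3824.

14.382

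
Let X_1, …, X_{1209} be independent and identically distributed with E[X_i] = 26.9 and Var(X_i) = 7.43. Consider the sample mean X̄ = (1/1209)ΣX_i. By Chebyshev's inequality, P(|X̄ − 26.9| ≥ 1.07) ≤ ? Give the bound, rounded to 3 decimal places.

0.005

Var(X̄) = Var(X_i)/n = 7.43/1209 = 0.0061456.
Chebyshev: P(|X̄ − 26.9| ≥ 1.07) ≤ Var(X̄)/(1.07)² = 7.43/(1209·1.07²) = 0.0054.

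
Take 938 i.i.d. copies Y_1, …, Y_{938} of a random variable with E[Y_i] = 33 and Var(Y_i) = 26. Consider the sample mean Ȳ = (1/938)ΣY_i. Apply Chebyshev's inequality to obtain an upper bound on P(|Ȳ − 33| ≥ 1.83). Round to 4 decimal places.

0.0083

Var(Ȳ) = Var(Y_i)/n = 26/938 = 0.027719.
Chebyshev: P(|Ȳ − 33| ≥ 1.83) ≤ Var(Ȳ)/(1.83)² = 26/(938·1.83²) = 0.0083.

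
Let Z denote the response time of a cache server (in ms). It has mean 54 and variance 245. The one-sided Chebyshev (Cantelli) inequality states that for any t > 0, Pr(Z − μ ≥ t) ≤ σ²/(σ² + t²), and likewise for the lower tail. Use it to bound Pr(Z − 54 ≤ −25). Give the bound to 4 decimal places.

Here σ² = 245 and t = 25, so σ² + t² = 870.
Cantelli's bound: 245/870 = 0.2816.

0.2816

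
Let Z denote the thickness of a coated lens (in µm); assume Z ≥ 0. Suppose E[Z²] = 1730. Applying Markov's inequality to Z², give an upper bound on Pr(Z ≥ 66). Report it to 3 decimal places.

0.397

Since Z ≥ 0, the event {Z ≥ 66} is the same as {Z² ≥ 4356}.
Markov's inequality applied to Z² gives Pr(Z² ≥ 4356) ≤ E[Z²]/4356 = 1730/4356 = 0.3972.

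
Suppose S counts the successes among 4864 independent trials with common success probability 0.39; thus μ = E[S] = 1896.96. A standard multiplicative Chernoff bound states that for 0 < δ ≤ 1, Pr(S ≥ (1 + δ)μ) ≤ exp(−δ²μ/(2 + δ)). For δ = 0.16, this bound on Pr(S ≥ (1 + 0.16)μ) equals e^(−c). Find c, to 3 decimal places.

22.482

c = δ²μ/(2 + δ) = 0.16²·1896.96/(2 + 0.16) = 22.4825.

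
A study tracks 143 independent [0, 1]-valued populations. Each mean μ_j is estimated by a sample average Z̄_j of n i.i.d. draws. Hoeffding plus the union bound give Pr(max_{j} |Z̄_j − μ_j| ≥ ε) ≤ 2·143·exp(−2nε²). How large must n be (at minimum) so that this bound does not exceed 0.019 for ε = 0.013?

Need 2·143·exp(−2nε²) ≤ 0.019, i.e. exp(−2nε²) ≤ 0.019/286.
So 2nε² ≥ ln(286/0.019) = 9.619308.
Hence n ≥ 9.619308/(2·0.013²) = 28459.491.
The smallest integer n is 28460.

28460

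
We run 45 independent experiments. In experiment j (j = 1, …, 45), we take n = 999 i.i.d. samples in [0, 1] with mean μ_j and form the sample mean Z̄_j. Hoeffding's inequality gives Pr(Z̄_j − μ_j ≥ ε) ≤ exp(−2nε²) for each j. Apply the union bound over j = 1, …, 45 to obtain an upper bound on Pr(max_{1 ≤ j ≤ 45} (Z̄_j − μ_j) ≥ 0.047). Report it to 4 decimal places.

0.5450

Per-experiment Hoeffding bound: exp(−2·999·0.047²) = exp(−4.41358) = 0.012112.
Union bound over 45 events: 45·0.012112 = 0.54503.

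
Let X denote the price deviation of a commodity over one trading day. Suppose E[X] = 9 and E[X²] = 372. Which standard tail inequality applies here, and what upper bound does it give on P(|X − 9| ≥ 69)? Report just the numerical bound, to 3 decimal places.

0.061

The first two moments determine the variance, so Chebyshev's inequality is the sharpest standard bound available.
Var(X) = E[X²] − (E[X])² = 372 − 81 = 291.
Chebyshev's inequality: P(|X − μ| ≥ t) ≤ Var(X)/t² = 291/4761 = 0.0611.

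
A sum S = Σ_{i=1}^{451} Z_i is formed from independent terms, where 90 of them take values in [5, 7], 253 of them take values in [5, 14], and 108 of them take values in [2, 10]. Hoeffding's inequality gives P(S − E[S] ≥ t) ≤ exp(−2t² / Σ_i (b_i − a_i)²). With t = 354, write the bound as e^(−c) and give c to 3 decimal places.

Σ(b_i − a_i)² = 90·2² + 253·9² + 108·8² = 27765.
c = 2t² / 27765 = 2·354² / 27765 = 9.0269.

9.027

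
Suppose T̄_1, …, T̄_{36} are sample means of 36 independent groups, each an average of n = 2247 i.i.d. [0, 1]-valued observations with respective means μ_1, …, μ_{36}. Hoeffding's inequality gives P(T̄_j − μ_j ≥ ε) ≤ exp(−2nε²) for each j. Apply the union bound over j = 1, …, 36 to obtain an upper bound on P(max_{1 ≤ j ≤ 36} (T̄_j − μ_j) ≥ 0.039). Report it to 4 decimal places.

0.0387

Per-experiment Hoeffding bound: exp(−2·2247·0.039²) = exp(−6.83537) = 0.0010751.
Union bound over 36 events: 36·0.0010751 = 0.03870.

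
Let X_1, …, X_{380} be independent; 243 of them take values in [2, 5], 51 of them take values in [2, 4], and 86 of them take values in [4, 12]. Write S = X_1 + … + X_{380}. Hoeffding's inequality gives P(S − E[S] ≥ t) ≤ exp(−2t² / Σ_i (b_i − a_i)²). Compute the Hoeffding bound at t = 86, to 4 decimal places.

Σ(b_i − a_i)² = 243·3² + 51·2² + 86·8² = 7895.
Exponent = 2·86² / 7895 = 1.87359.
Bound = exp(−1.87359) = 0.15357.

0.1536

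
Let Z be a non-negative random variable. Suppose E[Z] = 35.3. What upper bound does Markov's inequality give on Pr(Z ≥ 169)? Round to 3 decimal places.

Markov's inequality: for a non-negative random variable, Pr(Z ≥ a) ≤ E[Z]/a.
Here E[Z] = 35.3 and a = 169, so the bound is 35.3/169 = 0.2089.

0.209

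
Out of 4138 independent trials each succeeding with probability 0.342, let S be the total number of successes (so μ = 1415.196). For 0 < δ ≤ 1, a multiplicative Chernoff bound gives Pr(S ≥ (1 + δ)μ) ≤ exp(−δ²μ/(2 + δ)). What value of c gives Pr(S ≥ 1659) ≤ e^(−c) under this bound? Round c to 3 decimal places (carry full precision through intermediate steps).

19.335

Write 1659 = (1 + δ)μ, so δ = 1659/1415.196 − 1 = 0.1722758…
Then the exponent is δ²μ/(2 + δ) = (1659 − μ)² / (μ·(2 + δ)) = 19.335264.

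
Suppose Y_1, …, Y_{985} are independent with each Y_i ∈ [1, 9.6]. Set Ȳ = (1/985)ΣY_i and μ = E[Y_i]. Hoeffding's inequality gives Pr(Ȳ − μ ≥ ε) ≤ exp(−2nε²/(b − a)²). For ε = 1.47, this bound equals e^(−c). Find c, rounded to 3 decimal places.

57.558

c = 2nε²/(b − a)² = 2·985·1.47² / 8.6² = 57.5578.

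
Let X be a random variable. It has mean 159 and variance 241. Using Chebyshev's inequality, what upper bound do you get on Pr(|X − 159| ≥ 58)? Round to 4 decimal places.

0.0716

Chebyshev: Pr(|X − μ| ≥ t) ≤ Var(X)/t².
Bound = 241 / 3364 = 0.0716.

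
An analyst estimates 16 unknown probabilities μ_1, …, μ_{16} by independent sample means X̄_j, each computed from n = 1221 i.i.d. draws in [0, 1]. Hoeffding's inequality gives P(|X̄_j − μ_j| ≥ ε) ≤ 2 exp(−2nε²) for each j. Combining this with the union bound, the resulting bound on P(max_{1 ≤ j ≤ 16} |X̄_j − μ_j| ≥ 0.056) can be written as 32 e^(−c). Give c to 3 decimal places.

Union bound over the 16 events: P(max_{1 ≤ j ≤ 16} |X̄_j − μ_j| ≥ 0.056) ≤ 16·2·exp(−2nε²) = 32 exp(−2·1221·0.056²).
So c = 2·1221·0.056² = 7.6581.

7.658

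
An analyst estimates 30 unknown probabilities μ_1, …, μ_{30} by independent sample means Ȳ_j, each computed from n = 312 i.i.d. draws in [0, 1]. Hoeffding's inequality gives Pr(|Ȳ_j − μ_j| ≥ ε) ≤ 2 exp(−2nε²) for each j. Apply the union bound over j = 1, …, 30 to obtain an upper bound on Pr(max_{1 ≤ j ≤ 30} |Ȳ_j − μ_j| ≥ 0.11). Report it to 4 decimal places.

Per-experiment Hoeffding bound: 2·exp(−2·312·0.11²) = 2·exp(−7.55040) = 0.0010518.
Union bound over 30 events: 30·0.0010518 = 0.03155.

0.0316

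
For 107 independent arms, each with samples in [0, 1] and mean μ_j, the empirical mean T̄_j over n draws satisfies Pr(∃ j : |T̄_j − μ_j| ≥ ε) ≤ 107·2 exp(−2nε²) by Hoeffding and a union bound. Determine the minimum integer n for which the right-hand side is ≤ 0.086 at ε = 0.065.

Need 2·107·exp(−2nε²) ≤ 0.086, i.e. exp(−2nε²) ≤ 0.086/214.
So 2nε² ≥ ln(214/0.086) = 7.819384.
Hence n ≥ 7.819384/(2·0.065²) = 925.371.
The smallest integer n is 926.

926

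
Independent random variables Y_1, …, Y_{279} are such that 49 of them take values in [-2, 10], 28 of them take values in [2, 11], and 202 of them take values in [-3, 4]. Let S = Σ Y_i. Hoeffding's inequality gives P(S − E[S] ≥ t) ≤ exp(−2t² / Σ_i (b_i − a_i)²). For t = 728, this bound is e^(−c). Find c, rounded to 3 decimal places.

55.143

Σ(b_i − a_i)² = 49·12² + 28·9² + 202·7² = 19222.
c = 2t² / 19222 = 2·728² / 19222 = 55.1435.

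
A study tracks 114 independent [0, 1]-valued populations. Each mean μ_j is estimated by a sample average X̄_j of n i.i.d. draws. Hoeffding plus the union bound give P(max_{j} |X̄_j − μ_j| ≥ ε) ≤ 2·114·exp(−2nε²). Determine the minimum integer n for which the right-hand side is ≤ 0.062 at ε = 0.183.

123

Need 2·114·exp(−2nε²) ≤ 0.062, i.e. exp(−2nε²) ≤ 0.062/228.
So 2nε² ≥ ln(228/0.062) = 8.209967.
Hence n ≥ 8.209967/(2·0.183²) = 122.577.
The smallest integer n is 123.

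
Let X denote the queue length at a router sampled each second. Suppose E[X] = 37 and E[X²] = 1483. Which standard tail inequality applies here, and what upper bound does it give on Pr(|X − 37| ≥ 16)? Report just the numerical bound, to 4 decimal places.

0.4453

The first two moments determine the variance, so Chebyshev's inequality is the sharpest standard bound available.
Var(X) = E[X²] − (E[X])² = 1483 − 1369 = 114.
Chebyshev's inequality: Pr(|X − μ| ≥ t) ≤ Var(X)/t² = 114/256 = 0.4453.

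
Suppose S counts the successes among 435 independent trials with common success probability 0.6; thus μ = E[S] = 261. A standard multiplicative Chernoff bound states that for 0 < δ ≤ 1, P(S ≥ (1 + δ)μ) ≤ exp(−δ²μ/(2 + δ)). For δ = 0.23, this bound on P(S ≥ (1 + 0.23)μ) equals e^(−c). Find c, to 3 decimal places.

6.191

c = δ²μ/(2 + δ) = 0.23²·261/(2 + 0.23) = 6.1914.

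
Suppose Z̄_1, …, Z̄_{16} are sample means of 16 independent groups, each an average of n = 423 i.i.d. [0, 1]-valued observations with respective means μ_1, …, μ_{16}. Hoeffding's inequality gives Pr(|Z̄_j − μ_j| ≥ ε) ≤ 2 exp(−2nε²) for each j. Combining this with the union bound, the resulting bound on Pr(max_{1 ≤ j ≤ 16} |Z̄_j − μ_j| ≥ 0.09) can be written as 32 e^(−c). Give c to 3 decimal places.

Union bound over the 16 events: Pr(max_{1 ≤ j ≤ 16} |Z̄_j − μ_j| ≥ 0.09) ≤ 16·2·exp(−2nε²) = 32 exp(−2·423·0.09²).
So c = 2·423·0.09² = 6.8526.

6.853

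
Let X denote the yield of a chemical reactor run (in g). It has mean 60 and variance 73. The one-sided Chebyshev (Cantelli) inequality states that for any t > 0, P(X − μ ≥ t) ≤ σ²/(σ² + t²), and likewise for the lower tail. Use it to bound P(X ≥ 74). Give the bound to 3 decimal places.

0.271

Here σ² = 73 and t = 14, so σ² + t² = 269.
Cantelli's bound: 73/269 = 0.2714.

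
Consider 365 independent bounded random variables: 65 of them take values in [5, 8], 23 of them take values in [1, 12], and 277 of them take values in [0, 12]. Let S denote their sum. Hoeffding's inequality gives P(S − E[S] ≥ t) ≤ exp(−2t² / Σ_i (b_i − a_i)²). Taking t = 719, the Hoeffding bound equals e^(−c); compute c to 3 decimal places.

Σ(b_i − a_i)² = 65·3² + 23·11² + 277·12² = 43256.
c = 2t² / 43256 = 2·719² / 43256 = 23.9024.

23.902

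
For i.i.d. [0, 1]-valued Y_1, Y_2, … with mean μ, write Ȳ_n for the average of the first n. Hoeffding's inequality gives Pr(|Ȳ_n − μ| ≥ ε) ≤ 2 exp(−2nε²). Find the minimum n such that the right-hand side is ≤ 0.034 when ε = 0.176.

66

Require 2·exp(−2nε²) ≤ 0.034, i.e. 2nε² ≥ ln(2/0.034) = 4.074542.
So n ≥ 4.074542 / (2·0.176²) = 65.769.
The smallest integer n is 66.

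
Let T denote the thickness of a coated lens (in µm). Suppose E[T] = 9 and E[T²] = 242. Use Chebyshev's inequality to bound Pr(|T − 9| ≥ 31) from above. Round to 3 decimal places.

0.168

Var(T) = E[T²] − (E[T])² = 242 − 81 = 161.
Chebyshev's inequality: Pr(|T − μ| ≥ t) ≤ Var(T)/t² = 161/961 = 0.1675.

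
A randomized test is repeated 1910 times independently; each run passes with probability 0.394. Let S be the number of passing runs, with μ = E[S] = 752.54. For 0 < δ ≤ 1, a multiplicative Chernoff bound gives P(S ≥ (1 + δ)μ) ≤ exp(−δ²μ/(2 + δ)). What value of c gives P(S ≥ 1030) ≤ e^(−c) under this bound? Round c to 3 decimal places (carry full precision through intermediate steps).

Write 1030 = (1 + δ)μ, so δ = 1030/752.54 − 1 = 0.368698…
Then the exponent is δ²μ/(2 + δ) = (1030 − μ)² / (μ·(2 + δ)) = 43.187840.

43.188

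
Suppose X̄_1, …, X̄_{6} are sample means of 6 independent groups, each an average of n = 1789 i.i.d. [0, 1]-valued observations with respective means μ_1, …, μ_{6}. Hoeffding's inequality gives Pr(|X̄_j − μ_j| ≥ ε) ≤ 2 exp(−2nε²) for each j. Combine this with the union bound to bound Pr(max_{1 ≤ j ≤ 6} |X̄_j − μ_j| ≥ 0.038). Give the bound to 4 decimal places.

0.0684

Per-experiment Hoeffding bound: 2·exp(−2·1789·0.038²) = 2·exp(−5.16663) = 0.011407.
Union bound over 6 events: 6·0.011407 = 0.06844.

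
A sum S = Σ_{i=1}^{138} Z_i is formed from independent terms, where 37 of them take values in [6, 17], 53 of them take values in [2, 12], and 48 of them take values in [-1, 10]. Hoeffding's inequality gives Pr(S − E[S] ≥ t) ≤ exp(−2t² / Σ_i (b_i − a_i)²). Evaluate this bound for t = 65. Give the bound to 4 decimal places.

0.5815

Σ(b_i − a_i)² = 37·11² + 53·10² + 48·11² = 15585.
Exponent = 2·65² / 15585 = 0.54219.
Bound = exp(−0.54219) = 0.58147.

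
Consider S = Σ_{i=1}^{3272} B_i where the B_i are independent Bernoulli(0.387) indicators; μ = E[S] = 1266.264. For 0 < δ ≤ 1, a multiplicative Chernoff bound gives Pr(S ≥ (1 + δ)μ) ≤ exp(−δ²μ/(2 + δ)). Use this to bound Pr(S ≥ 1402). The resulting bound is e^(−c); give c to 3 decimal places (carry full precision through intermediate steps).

Write 1402 = (1 + δ)μ, so δ = 1402/1266.264 − 1 = 0.1071941…
Then the exponent is δ²μ/(2 + δ) = (1402 − μ)² / (μ·(2 + δ)) = 6.904962.

6.905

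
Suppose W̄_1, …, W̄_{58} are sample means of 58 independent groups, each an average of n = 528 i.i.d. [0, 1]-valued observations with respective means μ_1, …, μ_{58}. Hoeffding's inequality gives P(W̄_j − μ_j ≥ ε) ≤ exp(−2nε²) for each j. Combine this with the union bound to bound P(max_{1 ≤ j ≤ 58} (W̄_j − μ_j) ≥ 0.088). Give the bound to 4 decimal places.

Per-experiment Hoeffding bound: exp(−2·528·0.088²) = exp(−8.17766) = 0.00028086.
Union bound over 58 events: 58·0.00028086 = 0.01629.

0.0163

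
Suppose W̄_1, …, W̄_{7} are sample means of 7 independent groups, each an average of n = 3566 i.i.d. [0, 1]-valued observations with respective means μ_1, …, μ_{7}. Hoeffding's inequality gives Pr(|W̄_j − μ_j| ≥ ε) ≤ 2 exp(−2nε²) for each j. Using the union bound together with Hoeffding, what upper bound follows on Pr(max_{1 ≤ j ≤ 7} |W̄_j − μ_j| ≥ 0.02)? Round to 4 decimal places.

0.8076

Per-experiment Hoeffding bound: 2·exp(−2·3566·0.02²) = 2·exp(−2.85280) = 0.11537.
Union bound over 7 events: 7·0.11537 = 0.80756.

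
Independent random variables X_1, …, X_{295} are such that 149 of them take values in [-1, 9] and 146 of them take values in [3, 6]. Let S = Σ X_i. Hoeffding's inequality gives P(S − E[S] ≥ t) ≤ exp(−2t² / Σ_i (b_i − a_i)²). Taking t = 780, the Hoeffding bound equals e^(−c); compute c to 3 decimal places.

Σ(b_i − a_i)² = 149·10² + 146·3² = 16214.
c = 2t² / 16214 = 2·780² / 16214 = 75.0463.

75.046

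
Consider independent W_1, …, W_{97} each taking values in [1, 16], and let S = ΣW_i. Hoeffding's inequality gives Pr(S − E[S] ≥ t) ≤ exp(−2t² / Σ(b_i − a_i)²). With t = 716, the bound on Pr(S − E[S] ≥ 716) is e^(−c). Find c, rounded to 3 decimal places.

Σ(b_i − a_i)² = 97·(15)² = 21825.
c = 2t²/21825 = 2·716²/21825 = 46.9788.

46.979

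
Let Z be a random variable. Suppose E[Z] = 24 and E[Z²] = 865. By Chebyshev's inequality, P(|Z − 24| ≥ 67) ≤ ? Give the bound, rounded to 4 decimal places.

0.0644

Var(Z) = E[Z²] − (E[Z])² = 865 − 576 = 289.
Chebyshev's inequality: P(|Z − μ| ≥ t) ≤ Var(Z)/t² = 289/4489 = 0.0644.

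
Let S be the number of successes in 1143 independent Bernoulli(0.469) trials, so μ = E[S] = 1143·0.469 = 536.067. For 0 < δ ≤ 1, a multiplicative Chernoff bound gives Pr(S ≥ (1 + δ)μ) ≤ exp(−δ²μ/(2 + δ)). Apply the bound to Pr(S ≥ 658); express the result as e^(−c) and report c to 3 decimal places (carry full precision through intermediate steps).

12.451

Write 658 = (1 + δ)μ, so δ = 658/536.067 − 1 = 0.2274585…
Then the exponent is δ²μ/(2 + δ) = (658 − μ)² / (μ·(2 + δ)) = 12.451275.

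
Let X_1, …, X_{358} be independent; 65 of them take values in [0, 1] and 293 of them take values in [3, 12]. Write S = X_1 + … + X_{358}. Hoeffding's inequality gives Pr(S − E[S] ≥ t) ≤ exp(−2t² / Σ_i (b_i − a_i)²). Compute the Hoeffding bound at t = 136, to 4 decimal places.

0.2113

Σ(b_i − a_i)² = 65·1² + 293·9² = 23798.
Exponent = 2·136² / 23798 = 1.55442.
Bound = exp(−1.55442) = 0.21131.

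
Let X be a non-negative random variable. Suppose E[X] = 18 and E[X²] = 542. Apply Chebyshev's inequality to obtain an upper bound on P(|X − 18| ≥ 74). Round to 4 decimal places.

0.0398

Var(X) = E[X²] − (E[X])² = 542 − 324 = 218.
Chebyshev's inequality: P(|X − μ| ≥ t) ≤ Var(X)/t² = 218/5476 = 0.0398.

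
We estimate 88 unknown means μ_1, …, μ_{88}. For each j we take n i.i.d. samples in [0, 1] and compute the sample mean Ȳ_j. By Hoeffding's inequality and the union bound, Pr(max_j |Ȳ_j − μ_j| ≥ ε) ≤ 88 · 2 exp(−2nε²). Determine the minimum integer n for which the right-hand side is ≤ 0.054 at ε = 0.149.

183

Need 2·88·exp(−2nε²) ≤ 0.054, i.e. exp(−2nε²) ≤ 0.054/176.
So 2nε² ≥ ln(176/0.054) = 8.089255.
Hence n ≥ 8.089255/(2·0.149²) = 182.182.
The smallest integer n is 183.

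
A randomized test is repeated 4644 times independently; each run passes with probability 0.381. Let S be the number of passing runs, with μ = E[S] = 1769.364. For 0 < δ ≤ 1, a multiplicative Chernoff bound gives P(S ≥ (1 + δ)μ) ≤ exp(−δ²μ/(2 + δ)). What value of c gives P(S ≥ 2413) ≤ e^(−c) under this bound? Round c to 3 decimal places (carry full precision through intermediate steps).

Write 2413 = (1 + δ)μ, so δ = 2413/1769.364 − 1 = 0.3637669…
Then the exponent is δ²μ/(2 + δ) = (2413 − μ)² / (μ·(2 + δ)) = 99.050991.

99.051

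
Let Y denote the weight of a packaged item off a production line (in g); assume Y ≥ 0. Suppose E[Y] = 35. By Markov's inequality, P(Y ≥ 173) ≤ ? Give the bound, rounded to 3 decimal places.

0.202

Markov's inequality: for a non-negative random variable, P(Y ≥ a) ≤ E[Y]/a.
Here E[Y] = 35 and a = 173, so the bound is 35/173 = 0.2023.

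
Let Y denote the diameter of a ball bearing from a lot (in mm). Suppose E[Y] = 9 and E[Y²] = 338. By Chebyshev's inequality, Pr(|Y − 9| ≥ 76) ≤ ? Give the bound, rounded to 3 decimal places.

0.044

Var(Y) = E[Y²] − (E[Y])² = 338 − 81 = 257.
Chebyshev's inequality: Pr(|Y − μ| ≥ t) ≤ Var(Y)/t² = 257/5776 = 0.0445.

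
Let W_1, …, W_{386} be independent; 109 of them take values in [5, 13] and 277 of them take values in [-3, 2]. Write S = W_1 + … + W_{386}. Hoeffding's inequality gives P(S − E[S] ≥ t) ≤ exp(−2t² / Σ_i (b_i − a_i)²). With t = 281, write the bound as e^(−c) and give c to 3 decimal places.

Σ(b_i − a_i)² = 109·8² + 277·5² = 13901.
c = 2t² / 13901 = 2·281² / 13901 = 11.3605.

11.360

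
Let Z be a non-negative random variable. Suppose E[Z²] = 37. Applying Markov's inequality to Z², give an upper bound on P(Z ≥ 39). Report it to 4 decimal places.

0.0243

Since Z ≥ 0, the event {Z ≥ 39} is the same as {Z² ≥ 1521}.
Markov's inequality applied to Z² gives P(Z² ≥ 1521) ≤ E[Z²]/1521 = 37/1521 = 0.0243.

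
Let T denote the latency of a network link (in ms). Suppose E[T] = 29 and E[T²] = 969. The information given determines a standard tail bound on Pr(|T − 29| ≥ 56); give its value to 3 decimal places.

The first two moments determine the variance, so Chebyshev's inequality is the sharpest standard bound available.
Var(T) = E[T²] − (E[T])² = 969 − 841 = 128.
Chebyshev's inequality: Pr(|T − μ| ≥ t) ≤ Var(T)/t² = 128/3136 = 0.0408.

0.041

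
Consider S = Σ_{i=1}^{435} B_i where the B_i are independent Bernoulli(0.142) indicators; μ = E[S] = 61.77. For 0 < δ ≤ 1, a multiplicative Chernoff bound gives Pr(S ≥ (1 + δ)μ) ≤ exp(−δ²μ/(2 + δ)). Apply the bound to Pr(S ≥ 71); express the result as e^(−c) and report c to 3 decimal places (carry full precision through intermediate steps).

Write 71 = (1 + δ)μ, so δ = 71/61.77 − 1 = 0.1494253…
Then the exponent is δ²μ/(2 + δ) = (71 − μ)² / (μ·(2 + δ)) = 0.641658.

0.642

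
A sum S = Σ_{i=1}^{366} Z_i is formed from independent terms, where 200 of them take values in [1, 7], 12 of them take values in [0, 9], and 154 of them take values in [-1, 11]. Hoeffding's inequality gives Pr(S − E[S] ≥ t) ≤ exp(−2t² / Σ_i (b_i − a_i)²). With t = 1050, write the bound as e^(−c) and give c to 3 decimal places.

72.657

Σ(b_i − a_i)² = 200·6² + 12·9² + 154·12² = 30348.
c = 2t² / 30348 = 2·1050² / 30348 = 72.6572.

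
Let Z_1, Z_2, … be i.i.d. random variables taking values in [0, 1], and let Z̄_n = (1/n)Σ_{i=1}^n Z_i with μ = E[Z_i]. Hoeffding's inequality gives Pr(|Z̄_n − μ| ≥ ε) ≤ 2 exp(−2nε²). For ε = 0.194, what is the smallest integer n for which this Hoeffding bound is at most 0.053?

49

Require 2·exp(−2nε²) ≤ 0.053, i.e. 2nε² ≥ ln(2/0.053) = 3.630611.
So n ≥ 3.630611 / (2·0.194²) = 48.233.
The smallest integer n is 49.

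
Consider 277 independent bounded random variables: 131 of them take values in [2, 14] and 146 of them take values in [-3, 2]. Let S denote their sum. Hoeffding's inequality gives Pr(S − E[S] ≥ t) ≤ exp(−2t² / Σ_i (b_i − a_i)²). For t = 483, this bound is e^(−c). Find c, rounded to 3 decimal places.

Σ(b_i − a_i)² = 131·12² + 146·5² = 22514.
c = 2t² / 22514 = 2·483² / 22514 = 20.7239.

20.724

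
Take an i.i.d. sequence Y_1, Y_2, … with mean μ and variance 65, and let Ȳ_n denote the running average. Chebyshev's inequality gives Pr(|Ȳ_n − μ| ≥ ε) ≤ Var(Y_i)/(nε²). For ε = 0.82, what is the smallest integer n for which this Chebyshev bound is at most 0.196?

Require 65/(n·0.82²) ≤ 0.196, i.e. n ≥ 65/(0.196·0.82²) = 493.207.
The smallest integer n is 494.

494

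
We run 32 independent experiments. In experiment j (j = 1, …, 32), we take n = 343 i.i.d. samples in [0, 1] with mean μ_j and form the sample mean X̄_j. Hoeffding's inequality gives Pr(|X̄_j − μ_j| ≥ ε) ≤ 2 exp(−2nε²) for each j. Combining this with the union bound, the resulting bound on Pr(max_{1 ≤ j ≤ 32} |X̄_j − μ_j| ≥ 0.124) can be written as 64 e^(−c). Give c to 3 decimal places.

10.548

Union bound over the 32 events: Pr(max_{1 ≤ j ≤ 32} |X̄_j − μ_j| ≥ 0.124) ≤ 32·2·exp(−2nε²) = 64 exp(−2·343·0.124²).
So c = 2·343·0.124² = 10.5479.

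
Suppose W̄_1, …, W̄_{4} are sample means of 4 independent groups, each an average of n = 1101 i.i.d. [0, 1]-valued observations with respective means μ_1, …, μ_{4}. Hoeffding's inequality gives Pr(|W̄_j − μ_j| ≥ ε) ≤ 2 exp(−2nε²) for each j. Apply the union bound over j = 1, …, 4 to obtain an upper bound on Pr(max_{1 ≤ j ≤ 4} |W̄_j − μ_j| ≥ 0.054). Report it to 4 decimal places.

0.0130

Per-experiment Hoeffding bound: 2·exp(−2·1101·0.054²) = 2·exp(−6.42103) = 0.003254.
Union bound over 4 events: 4·0.003254 = 0.01302.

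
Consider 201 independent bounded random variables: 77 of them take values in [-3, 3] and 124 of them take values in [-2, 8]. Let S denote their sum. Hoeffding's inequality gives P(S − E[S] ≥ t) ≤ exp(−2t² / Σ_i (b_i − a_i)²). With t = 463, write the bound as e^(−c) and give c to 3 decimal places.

28.259

Σ(b_i − a_i)² = 77·6² + 124·10² = 15172.
c = 2t² / 15172 = 2·463² / 15172 = 28.2585.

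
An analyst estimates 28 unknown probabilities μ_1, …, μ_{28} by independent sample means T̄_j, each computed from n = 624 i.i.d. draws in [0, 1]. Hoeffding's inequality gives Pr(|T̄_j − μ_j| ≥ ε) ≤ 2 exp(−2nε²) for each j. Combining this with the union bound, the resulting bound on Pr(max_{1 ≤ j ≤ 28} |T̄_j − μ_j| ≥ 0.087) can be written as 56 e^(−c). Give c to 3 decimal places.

9.446

Union bound over the 28 events: Pr(max_{1 ≤ j ≤ 28} |T̄_j − μ_j| ≥ 0.087) ≤ 28·2·exp(−2nε²) = 56 exp(−2·624·0.087²).
So c = 2·624·0.087² = 9.4461.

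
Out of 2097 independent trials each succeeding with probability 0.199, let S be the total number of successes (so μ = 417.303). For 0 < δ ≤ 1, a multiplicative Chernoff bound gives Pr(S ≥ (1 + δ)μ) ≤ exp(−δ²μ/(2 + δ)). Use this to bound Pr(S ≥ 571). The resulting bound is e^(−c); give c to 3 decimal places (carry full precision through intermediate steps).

23.902

Write 571 = (1 + δ)μ, so δ = 571/417.303 − 1 = 0.3683103…
Then the exponent is δ²μ/(2 + δ) = (571 − μ)² / (μ·(2 + δ)) = 23.902354.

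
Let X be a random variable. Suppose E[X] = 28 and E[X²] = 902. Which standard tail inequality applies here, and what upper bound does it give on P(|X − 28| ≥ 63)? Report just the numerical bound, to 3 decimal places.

The first two moments determine the variance, so Chebyshev's inequality is the sharpest standard bound available.
Var(X) = E[X²] − (E[X])² = 902 − 784 = 118.
Chebyshev's inequality: P(|X − μ| ≥ t) ≤ Var(X)/t² = 118/3969 = 0.0297.

0.030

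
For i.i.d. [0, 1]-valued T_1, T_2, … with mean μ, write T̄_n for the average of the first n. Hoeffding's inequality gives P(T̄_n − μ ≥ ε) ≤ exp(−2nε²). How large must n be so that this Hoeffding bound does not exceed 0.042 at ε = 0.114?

Require exp(−2nε²) ≤ 0.042, i.e. 2nε² ≥ ln(1/0.042) = 3.170086.
So n ≥ 3.170086 / (2·0.114²) = 121.964.
The smallest integer n is 122.

122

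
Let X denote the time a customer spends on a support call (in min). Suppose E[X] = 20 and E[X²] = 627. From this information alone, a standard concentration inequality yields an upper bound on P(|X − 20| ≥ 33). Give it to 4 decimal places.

The first two moments determine the variance, so Chebyshev's inequality is the sharpest standard bound available.
Var(X) = E[X²] − (E[X])² = 627 − 400 = 227.
Chebyshev's inequality: P(|X − μ| ≥ t) ≤ Var(X)/t² = 227/1089 = 0.2084.

0.2084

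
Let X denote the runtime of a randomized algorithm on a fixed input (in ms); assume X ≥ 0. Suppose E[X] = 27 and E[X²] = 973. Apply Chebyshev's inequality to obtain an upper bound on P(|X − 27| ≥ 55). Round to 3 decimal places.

Var(X) = E[X²] − (E[X])² = 973 − 729 = 244.
Chebyshev's inequality: P(|X − μ| ≥ t) ≤ Var(X)/t² = 244/3025 = 0.0807.

0.081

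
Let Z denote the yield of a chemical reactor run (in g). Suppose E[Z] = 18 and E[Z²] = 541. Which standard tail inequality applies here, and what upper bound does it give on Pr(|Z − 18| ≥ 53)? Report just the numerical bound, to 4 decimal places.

0.0773

The first two moments determine the variance, so Chebyshev's inequality is the sharpest standard bound available.
Var(Z) = E[Z²] − (E[Z])² = 541 − 324 = 217.
Chebyshev's inequality: Pr(|Z − μ| ≥ t) ≤ Var(Z)/t² = 217/2809 = 0.0773.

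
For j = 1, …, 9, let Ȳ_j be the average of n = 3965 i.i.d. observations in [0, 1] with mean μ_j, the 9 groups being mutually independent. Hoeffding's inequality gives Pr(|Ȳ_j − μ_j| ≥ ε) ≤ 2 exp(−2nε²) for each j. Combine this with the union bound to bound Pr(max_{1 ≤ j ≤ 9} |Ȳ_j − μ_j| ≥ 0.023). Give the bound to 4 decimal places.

Per-experiment Hoeffding bound: 2·exp(−2·3965·0.023²) = 2·exp(−4.19497) = 0.030142.
Union bound over 9 events: 9·0.030142 = 0.27128.

0.2713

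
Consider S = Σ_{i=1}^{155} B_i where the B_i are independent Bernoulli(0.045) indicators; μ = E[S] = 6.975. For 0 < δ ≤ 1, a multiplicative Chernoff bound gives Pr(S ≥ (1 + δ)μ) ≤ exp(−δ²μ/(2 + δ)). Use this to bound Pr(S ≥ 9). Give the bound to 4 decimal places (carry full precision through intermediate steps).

Write 9 = (1 + δ)μ, so δ = 9/6.975 − 1 = 0.2903226…
Then the exponent is δ²μ/(2 + δ) = (9 − μ)² / (μ·(2 + δ)) = 0.256690.
Bound = exp(−0.256690) = 0.77361.

0.7736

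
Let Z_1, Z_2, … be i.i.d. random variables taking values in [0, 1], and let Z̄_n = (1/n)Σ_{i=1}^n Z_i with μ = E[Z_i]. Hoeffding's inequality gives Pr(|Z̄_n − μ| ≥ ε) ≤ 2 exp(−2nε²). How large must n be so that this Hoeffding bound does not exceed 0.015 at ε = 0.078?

403

Require 2·exp(−2nε²) ≤ 0.015, i.e. 2nε² ≥ ln(2/0.015) = 4.892852.
So n ≥ 4.892852 / (2·0.078²) = 402.108.
The smallest integer n is 403.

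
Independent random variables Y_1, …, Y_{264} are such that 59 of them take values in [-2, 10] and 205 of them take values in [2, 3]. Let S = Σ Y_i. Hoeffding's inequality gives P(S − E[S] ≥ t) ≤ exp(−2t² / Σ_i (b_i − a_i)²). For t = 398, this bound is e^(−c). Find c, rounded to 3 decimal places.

Σ(b_i − a_i)² = 59·12² + 205·1² = 8701.
c = 2t² / 8701 = 2·398² / 8701 = 36.4105.

36.411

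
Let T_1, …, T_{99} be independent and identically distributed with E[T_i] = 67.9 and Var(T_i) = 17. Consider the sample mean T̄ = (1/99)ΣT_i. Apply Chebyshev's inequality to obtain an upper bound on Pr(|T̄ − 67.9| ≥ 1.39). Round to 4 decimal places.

Var(T̄) = Var(T_i)/n = 17/99 = 0.17172.
Chebyshev: Pr(|T̄ − 67.9| ≥ 1.39) ≤ Var(T̄)/(1.39)² = 17/(99·1.39²) = 0.0889.

0.0889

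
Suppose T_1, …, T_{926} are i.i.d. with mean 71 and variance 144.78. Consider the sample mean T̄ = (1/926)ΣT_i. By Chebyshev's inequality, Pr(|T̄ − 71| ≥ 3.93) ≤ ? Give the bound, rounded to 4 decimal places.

Var(T̄) = Var(T_i)/n = 144.78/926 = 0.15635.
Chebyshev: Pr(|T̄ − 71| ≥ 3.93) ≤ Var(T̄)/(3.93)² = 144.78/(926·3.93²) = 0.0101.

0.0101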